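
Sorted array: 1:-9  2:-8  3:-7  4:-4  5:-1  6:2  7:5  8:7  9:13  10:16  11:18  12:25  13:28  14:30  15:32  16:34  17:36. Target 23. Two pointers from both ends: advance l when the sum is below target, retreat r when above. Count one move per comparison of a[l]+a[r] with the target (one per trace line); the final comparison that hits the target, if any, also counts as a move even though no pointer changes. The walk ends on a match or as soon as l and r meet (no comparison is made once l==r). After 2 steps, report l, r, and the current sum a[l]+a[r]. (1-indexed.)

l=1, r=15, sum=23

l=1 r=17: -9+36=27 >23, r--
l=1 r=16: -9+34=25 >23, r--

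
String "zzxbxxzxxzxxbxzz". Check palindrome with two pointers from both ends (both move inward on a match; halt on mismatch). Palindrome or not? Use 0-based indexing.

[0,15] 'z'=='z' → l++,r--
[1,14] 'z'=='z' → l++,r--
[2,13] 'x'=='x' → l++,r--
[3,12] 'b'=='b' → l++,r--
[4,11] 'x'=='x' → l++,r--
[5,10] 'x'=='x' → l++,r--
[6,9] 'z'=='z' → l++,r--
[7,8] 'x'=='x' → l++,r--

palindrome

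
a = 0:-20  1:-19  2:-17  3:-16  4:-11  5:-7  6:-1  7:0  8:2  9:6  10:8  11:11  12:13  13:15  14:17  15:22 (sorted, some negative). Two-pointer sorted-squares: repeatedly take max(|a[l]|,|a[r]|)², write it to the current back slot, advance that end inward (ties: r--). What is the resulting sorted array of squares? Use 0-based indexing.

l=0 r=15: |-20|<=|22| out[15]=484, r--
l=0 r=14: |-20|>|17| out[14]=400, l++
l=1 r=14: |-19|>|17| out[13]=361, l++
l=2 r=14: |-17|<=|17| out[12]=289, r--
l=2 r=13: |-17|>|15| out[11]=289, l++
l=3 r=13: |-16|>|15| out[10]=256, l++
l=4 r=13: |-11|<=|15| out[9]=225, r--
l=4 r=12: |-11|<=|13| out[8]=169, r--
l=4 r=11: |-11|<=|11| out[7]=121, r--
l=4 r=10: |-11|>|8| out[6]=121, l++
l=5 r=10: |-7|<=|8| out[5]=64, r--
l=5 r=9: |-7|>|6| out[4]=49, l++
l=6 r=9: |-1|<=|6| out[3]=36, r--
l=6 r=8: |-1|<=|2| out[2]=4, r--
l=6 r=7: |-1|>|0| out[1]=1, l++
l=7 r=7: |0|<=|0| out[0]=0, r--

[0, 1, 4, 36, 49, 64, 121, 121, 169, 225, 256, 289, 289, 361, 400, 484]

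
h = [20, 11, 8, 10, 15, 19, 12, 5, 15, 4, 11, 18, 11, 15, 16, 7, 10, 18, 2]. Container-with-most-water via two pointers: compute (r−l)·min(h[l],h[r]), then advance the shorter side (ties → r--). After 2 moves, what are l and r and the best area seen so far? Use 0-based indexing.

[0,18] min(20,2)*18=36 best=36 * → r--
[0,17] min(20,18)*17=306 best=306 * → r--

l=0, r=16, best area=306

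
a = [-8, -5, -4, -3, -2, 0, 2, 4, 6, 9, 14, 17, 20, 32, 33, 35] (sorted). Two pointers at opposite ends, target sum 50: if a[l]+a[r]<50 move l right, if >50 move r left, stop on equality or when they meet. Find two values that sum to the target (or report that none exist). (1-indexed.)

(17, 33)

[1,16] -8+35=27 <50 → l++
[2,16] -5+35=30 <50 → l++
[3,16] -4+35=31 <50 → l++
[4,16] -3+35=32 <50 → l++
[5,16] -2+35=33 <50 → l++
[6,16] 0+35=35 <50 → l++
[7,16] 2+35=37 <50 → l++
[8,16] 4+35=39 <50 → l++
[9,16] 6+35=41 <50 → l++
[10,16] 9+35=44 <50 → l++
[11,16] 14+35=49 <50 → l++
[12,16] 17+35=52 >50 → r--
[12,15] 17+33=50 → found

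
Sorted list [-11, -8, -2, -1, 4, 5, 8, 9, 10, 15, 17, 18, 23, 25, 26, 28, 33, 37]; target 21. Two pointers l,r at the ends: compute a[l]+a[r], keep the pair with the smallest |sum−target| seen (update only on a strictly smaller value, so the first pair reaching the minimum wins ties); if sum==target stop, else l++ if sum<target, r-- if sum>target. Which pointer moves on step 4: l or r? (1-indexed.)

l

l=1 r=18: -11+37=26 d=5 *, r--
l=1 r=17: -11+33=22 d=1 *, r--
l=1 r=16: -11+28=17 d=4, l++
l=2 r=16: -8+28=20 d=1, l++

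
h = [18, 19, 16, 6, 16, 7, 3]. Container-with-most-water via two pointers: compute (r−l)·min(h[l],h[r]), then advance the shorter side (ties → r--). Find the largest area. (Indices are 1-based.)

l=1 r=7: min(18,3)*6=18 best=18 *, r--
l=1 r=6: min(18,7)*5=35 best=35 *, r--
l=1 r=5: min(18,16)*4=64 best=64 *, r--
l=1 r=4: min(18,6)*3=18 best=64, r--
l=1 r=3: min(18,16)*2=32 best=64, r--
l=1 r=2: min(18,19)*1=18 best=64, l++

max area = 64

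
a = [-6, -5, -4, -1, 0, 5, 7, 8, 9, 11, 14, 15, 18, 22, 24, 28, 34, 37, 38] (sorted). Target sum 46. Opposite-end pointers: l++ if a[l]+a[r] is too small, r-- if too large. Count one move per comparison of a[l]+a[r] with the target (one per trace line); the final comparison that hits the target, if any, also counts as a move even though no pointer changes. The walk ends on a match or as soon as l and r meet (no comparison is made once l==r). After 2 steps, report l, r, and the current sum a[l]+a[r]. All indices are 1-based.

l=3, r=19, sum=34

[1,19] -6+38=32 <46 → l++
[2,19] -5+38=33 <46 → l++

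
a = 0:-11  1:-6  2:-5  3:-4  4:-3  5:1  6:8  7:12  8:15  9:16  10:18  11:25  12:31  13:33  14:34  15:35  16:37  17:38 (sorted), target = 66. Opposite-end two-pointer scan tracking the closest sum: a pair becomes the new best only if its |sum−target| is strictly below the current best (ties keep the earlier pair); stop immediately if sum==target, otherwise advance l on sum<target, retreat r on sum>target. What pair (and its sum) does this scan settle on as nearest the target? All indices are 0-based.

[0,17] -11+38=27 d=39 * → l++
[1,17] -6+38=32 d=34 * → l++
[2,17] -5+38=33 d=33 * → l++
[3,17] -4+38=34 d=32 * → l++
[4,17] -3+38=35 d=31 * → l++
[5,17] 1+38=39 d=27 * → l++
[6,17] 8+38=46 d=20 * → l++
[7,17] 12+38=50 d=16 * → l++
[8,17] 15+38=53 d=13 * → l++
[9,17] 16+38=54 d=12 * → l++
[10,17] 18+38=56 d=10 * → l++
[11,17] 25+38=63 d=3 * → l++
[12,17] 31+38=69 d=3 → r--
[12,16] 31+37=68 d=2 * → r--
[12,15] 31+35=66 d=0 * → stop

pair (31, 35) with sum 66 (|Δ|=0)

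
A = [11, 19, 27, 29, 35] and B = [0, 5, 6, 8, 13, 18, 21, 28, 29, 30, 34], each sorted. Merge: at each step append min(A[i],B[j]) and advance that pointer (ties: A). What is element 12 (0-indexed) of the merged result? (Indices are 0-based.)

i=0 j=0: A[i]=11>B[j]=0 take 0, j++
i=0 j=1: A[i]=11>B[j]=5 take 5, j++
i=0 j=2: A[i]=11>B[j]=6 take 6, j++
i=0 j=3: A[i]=11>B[j]=8 take 8, j++
i=0 j=4: A[i]=11<=B[j]=13 take 11, i++
i=1 j=4: A[i]=19>B[j]=13 take 13, j++
i=1 j=5: A[i]=19>B[j]=18 take 18, j++
i=1 j=6: A[i]=19<=B[j]=21 take 19, i++
i=2 j=6: A[i]=27>B[j]=21 take 21, j++
i=2 j=7: A[i]=27<=B[j]=28 take 27, i++
i=3 j=7: A[i]=29>B[j]=28 take 28, j++
i=3 j=8: A[i]=29<=B[j]=29 take 29, i++
i=4 j=8: A[i]=35>B[j]=29 take 29, j++
i=4 j=9: A[i]=35>B[j]=30 take 30, j++
i=4 j=10: A[i]=35>B[j]=34 take 34, j++
i=4 j=11: B done, take A[i]=35, i++

merged[12] = 29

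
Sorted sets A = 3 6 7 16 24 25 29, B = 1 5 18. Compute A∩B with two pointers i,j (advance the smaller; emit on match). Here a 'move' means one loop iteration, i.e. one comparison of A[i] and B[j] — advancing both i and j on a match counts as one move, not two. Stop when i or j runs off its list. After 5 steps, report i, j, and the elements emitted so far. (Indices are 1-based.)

i=4, j=3, emitted=[]

i=1 j=1: 3>1, j++
i=1 j=2: 3<5, i++
i=2 j=2: 6>5, j++
i=2 j=3: 6<18, i++
i=3 j=3: 7<18, i++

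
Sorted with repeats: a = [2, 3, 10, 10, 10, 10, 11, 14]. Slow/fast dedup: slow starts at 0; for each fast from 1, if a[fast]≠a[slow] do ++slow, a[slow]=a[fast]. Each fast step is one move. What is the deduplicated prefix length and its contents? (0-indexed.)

(s=0,f=1) a[fast]=3≠a[slow]=2 write a[1]=3 → slow++,fast++
(s=1,f=2) a[fast]=10≠a[slow]=3 write a[2]=10 → slow++,fast++
(s=2,f=3) a[fast]=10=a[slow] dup → fast++
(s=2,f=4) a[fast]=10=a[slow] dup → fast++
(s=2,f=5) a[fast]=10=a[slow] dup → fast++
(s=2,f=6) a[fast]=11≠a[slow]=10 write a[3]=11 → slow++,fast++
(s=3,f=7) a[fast]=14≠a[slow]=11 write a[4]=14 → slow++,fast++

length 5; prefix = [2, 3, 10, 11, 14]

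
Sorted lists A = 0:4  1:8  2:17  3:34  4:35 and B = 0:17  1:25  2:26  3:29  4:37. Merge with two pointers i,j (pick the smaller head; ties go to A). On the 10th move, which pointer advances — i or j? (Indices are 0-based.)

[i=0,j=0] A[i]=4<=B[j]=17 take 4 → i++
[i=1,j=0] A[i]=8<=B[j]=17 take 8 → i++
[i=2,j=0] A[i]=17<=B[j]=17 take 17 → i++
[i=3,j=0] A[i]=34>B[j]=17 take 17 → j++
[i=3,j=1] A[i]=34>B[j]=25 take 25 → j++
[i=3,j=2] A[i]=34>B[j]=26 take 26 → j++
[i=3,j=3] A[i]=34>B[j]=29 take 29 → j++
[i=3,j=4] A[i]=34<=B[j]=37 take 34 → i++
[i=4,j=4] A[i]=35<=B[j]=37 take 35 → i++
[i=5,j=4] A done, take B[j]=37 → j++

j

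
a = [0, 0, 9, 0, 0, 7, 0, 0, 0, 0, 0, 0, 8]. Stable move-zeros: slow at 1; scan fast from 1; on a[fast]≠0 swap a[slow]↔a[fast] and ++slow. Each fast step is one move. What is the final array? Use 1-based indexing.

[9, 7, 8, 0, 0, 0, 0, 0, 0, 0, 0, 0, 0]

(s=1,f=1) a[fast]=0 → fast++
(s=1,f=2) a[fast]=0 → fast++
(s=1,f=3) a[fast]=9≠0 swap→a[1]=9 → slow++,fast++
(s=2,f=4) a[fast]=0 → fast++
(s=2,f=5) a[fast]=0 → fast++
(s=2,f=6) a[fast]=7≠0 swap→a[2]=7 → slow++,fast++
(s=3,f=7) a[fast]=0 → fast++
(s=3,f=8) a[fast]=0 → fast++
(s=3,f=9) a[fast]=0 → fast++
(s=3,f=10) a[fast]=0 → fast++
(s=3,f=11) a[fast]=0 → fast++
(s=3,f=12) a[fast]=0 → fast++
(s=3,f=13) a[fast]=8≠0 swap→a[3]=8 → slow++,fast++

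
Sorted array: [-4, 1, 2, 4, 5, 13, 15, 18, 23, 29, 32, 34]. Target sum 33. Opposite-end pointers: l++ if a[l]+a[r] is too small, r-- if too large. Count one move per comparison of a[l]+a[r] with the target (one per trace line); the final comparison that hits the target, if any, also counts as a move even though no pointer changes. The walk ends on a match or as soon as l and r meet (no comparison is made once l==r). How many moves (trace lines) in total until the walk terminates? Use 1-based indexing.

l=1 r=12: -4+34=30 <33, l++
l=2 r=12: 1+34=35 >33, r--
l=2 r=11: 1+32=33, found

3 moves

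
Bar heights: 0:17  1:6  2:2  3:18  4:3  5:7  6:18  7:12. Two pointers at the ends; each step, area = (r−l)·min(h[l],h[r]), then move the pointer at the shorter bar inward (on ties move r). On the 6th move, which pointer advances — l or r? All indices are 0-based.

[0,7] min(17,12)*7=84 best=84 * → r--
[0,6] min(17,18)*6=102 best=102 * → l++
[1,6] min(6,18)*5=30 best=102 → l++
[2,6] min(2,18)*4=8 best=102 → l++
[3,6] min(18,18)*3=54 best=102 → r--
[3,5] min(18,7)*2=14 best=102 → r--

r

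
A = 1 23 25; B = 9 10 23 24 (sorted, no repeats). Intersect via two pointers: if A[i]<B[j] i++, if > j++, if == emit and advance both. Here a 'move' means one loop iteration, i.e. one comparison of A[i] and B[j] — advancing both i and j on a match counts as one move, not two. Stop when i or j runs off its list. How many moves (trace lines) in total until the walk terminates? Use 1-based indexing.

5 moves

[i=1,j=1] 1<9 → i++
[i=2,j=1] 23>9 → j++
[i=2,j=2] 23>10 → j++
[i=2,j=3] 23==23 emit → i++,j++
[i=3,j=4] 25>24 → j++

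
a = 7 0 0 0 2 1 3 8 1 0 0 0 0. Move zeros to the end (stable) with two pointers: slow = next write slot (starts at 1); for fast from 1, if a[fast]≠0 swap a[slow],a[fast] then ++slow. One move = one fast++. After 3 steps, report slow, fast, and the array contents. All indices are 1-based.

slow=1 fast=1: a[fast]=7≠0 swap→a[1]=7, slow++,fast++
slow=2 fast=2: a[fast]=0, fast++
slow=2 fast=3: a[fast]=0, fast++

slow=2, fast=4, a=[7, 0, 0, 0, 2, 1, 3, 8, 1, 0, 0, 0, 0]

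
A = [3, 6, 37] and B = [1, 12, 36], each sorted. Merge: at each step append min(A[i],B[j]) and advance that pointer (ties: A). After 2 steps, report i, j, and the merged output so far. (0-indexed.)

[i=0,j=0] A[i]=3>B[j]=1 take 1 → j++
[i=0,j=1] A[i]=3<=B[j]=12 take 3 → i++

i=1, j=1, merged so far=[1, 3]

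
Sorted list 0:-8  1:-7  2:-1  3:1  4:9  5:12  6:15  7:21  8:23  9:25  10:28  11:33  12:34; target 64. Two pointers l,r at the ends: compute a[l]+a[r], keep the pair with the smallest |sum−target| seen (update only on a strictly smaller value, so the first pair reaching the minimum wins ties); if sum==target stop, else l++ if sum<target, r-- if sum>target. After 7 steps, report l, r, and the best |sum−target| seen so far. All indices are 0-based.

l=0 r=12: -8+34=26 d=38 *, l++
l=1 r=12: -7+34=27 d=37 *, l++
l=2 r=12: -1+34=33 d=31 *, l++
l=3 r=12: 1+34=35 d=29 *, l++
l=4 r=12: 9+34=43 d=21 *, l++
l=5 r=12: 12+34=46 d=18 *, l++
l=6 r=12: 15+34=49 d=15 *, l++

l=7, r=12, best |Δ|=15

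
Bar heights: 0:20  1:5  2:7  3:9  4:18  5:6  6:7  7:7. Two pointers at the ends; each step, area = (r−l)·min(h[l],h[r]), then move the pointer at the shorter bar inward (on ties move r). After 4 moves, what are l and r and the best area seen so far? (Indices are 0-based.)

l=0, r=3, best area=72

[0,7] min(20,7)*7=49 best=49 * → r--
[0,6] min(20,7)*6=42 best=49 → r--
[0,5] min(20,6)*5=30 best=49 → r--
[0,4] min(20,18)*4=72 best=72 * → r--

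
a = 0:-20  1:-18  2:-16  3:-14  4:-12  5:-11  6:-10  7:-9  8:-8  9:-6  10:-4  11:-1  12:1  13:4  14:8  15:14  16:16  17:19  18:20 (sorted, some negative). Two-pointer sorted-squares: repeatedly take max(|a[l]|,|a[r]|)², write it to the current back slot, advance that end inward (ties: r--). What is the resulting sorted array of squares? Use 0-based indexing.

[1, 1, 16, 16, 36, 64, 64, 81, 100, 121, 144, 196, 196, 256, 256, 324, 361, 400, 400]

[0,18] |-20|<=|20| out[18]=400 → r--
[0,17] |-20|>|19| out[17]=400 → l++
[1,17] |-18|<=|19| out[16]=361 → r--
[1,16] |-18|>|16| out[15]=324 → l++
[2,16] |-16|<=|16| out[14]=256 → r--
[2,15] |-16|>|14| out[13]=256 → l++
[3,15] |-14|<=|14| out[12]=196 → r--
[3,14] |-14|>|8| out[11]=196 → l++
[4,14] |-12|>|8| out[10]=144 → l++
[5,14] |-11|>|8| out[9]=121 → l++
[6,14] |-10|>|8| out[8]=100 → l++
[7,14] |-9|>|8| out[7]=81 → l++
[8,14] |-8|<=|8| out[6]=64 → r--
[8,13] |-8|>|4| out[5]=64 → l++
[9,13] |-6|>|4| out[4]=36 → l++
[10,13] |-4|<=|4| out[3]=16 → r--
[10,12] |-4|>|1| out[2]=16 → l++
[11,12] |-1|<=|1| out[1]=1 → r--
[11,11] |-1|<=|-1| out[0]=1 → r--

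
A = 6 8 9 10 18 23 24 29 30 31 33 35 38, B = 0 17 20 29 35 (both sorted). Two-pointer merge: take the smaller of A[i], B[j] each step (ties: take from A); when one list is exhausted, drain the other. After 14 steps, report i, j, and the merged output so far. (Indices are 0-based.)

[i=0,j=0] A[i]=6>B[j]=0 take 0 → j++
[i=0,j=1] A[i]=6<=B[j]=17 take 6 → i++
[i=1,j=1] A[i]=8<=B[j]=17 take 8 → i++
[i=2,j=1] A[i]=9<=B[j]=17 take 9 → i++
[i=3,j=1] A[i]=10<=B[j]=17 take 10 → i++
[i=4,j=1] A[i]=18>B[j]=17 take 17 → j++
[i=4,j=2] A[i]=18<=B[j]=20 take 18 → i++
[i=5,j=2] A[i]=23>B[j]=20 take 20 → j++
[i=5,j=3] A[i]=23<=B[j]=29 take 23 → i++
[i=6,j=3] A[i]=24<=B[j]=29 take 24 → i++
[i=7,j=3] A[i]=29<=B[j]=29 take 29 → i++
[i=8,j=3] A[i]=30>B[j]=29 take 29 → j++
[i=8,j=4] A[i]=30<=B[j]=35 take 30 → i++
[i=9,j=4] A[i]=31<=B[j]=35 take 31 → i++

i=10, j=4, merged so far=[0, 6, 8, 9, 10, 17, 18, 20, 23, 24, 29, 29, 30, 31]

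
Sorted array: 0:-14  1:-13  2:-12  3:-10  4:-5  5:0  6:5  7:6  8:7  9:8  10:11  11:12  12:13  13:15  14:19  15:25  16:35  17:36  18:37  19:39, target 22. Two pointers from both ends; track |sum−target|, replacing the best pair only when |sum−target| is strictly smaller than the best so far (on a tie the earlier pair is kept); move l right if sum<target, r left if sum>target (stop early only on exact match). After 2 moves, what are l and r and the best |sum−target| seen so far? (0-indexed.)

[0,19] -14+39=25 d=3 * → r--
[0,18] -14+37=23 d=1 * → r--

l=0, r=17, best |Δ|=1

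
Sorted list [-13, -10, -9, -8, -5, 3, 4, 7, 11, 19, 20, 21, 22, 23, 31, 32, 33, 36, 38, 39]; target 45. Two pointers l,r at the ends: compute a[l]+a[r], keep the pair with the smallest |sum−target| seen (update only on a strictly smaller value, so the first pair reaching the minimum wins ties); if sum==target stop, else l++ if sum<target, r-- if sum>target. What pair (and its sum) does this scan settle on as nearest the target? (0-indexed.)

l=0 r=19: -13+39=26 d=19 *, l++
l=1 r=19: -10+39=29 d=16 *, l++
l=2 r=19: -9+39=30 d=15 *, l++
l=3 r=19: -8+39=31 d=14 *, l++
l=4 r=19: -5+39=34 d=11 *, l++
l=5 r=19: 3+39=42 d=3 *, l++
l=6 r=19: 4+39=43 d=2 *, l++
l=7 r=19: 7+39=46 d=1 *, r--
l=7 r=18: 7+38=45 d=0 *, stop

pair (7, 38) with sum 45 (|Δ|=0)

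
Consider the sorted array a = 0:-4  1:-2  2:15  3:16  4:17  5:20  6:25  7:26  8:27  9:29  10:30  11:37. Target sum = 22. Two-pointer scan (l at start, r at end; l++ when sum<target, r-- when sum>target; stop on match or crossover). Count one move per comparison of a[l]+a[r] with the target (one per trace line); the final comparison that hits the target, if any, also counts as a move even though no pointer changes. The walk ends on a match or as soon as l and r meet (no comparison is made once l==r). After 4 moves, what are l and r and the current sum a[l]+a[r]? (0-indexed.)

l=0 r=11: -4+37=33 >22, r--
l=0 r=10: -4+30=26 >22, r--
l=0 r=9: -4+29=25 >22, r--
l=0 r=8: -4+27=23 >22, r--

l=0, r=7, sum=22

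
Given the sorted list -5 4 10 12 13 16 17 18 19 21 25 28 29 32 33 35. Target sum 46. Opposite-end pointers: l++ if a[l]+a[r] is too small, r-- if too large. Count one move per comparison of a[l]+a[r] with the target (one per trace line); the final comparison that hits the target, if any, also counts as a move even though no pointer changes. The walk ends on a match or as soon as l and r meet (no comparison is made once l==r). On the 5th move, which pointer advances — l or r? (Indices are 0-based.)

l=0 r=15: -5+35=30 <46, l++
l=1 r=15: 4+35=39 <46, l++
l=2 r=15: 10+35=45 <46, l++
l=3 r=15: 12+35=47 >46, r--
l=3 r=14: 12+33=45 <46, l++

l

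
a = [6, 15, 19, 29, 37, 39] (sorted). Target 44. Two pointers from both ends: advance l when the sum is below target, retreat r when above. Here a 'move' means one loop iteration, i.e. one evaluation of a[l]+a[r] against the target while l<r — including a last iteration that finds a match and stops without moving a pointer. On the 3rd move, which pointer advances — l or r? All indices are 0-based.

r

[0,5] 6+39=45 >44 → r--
[0,4] 6+37=43 <44 → l++
[1,4] 15+37=52 >44 → r--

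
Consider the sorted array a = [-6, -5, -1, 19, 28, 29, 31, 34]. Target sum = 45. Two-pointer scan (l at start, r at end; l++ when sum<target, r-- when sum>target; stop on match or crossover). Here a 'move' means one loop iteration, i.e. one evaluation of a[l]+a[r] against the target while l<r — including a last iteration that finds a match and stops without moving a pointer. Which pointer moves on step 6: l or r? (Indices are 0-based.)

r

l=0 r=7: -6+34=28 <45, l++
l=1 r=7: -5+34=29 <45, l++
l=2 r=7: -1+34=33 <45, l++
l=3 r=7: 19+34=53 >45, r--
l=3 r=6: 19+31=50 >45, r--
l=3 r=5: 19+29=48 >45, r--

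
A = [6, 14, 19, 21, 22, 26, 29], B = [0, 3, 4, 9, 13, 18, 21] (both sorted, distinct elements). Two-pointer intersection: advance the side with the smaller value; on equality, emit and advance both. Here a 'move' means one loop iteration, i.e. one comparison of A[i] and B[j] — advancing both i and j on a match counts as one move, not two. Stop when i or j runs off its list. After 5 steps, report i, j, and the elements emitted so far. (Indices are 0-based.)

i=0 j=0: 6>0, j++
i=0 j=1: 6>3, j++
i=0 j=2: 6>4, j++
i=0 j=3: 6<9, i++
i=1 j=3: 14>9, j++

i=1, j=4, emitted=[]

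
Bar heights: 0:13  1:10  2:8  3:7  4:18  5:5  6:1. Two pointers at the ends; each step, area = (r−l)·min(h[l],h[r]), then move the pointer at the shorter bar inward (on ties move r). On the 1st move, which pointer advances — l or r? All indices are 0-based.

[0,6] min(13,1)*6=6 best=6 * → r--

r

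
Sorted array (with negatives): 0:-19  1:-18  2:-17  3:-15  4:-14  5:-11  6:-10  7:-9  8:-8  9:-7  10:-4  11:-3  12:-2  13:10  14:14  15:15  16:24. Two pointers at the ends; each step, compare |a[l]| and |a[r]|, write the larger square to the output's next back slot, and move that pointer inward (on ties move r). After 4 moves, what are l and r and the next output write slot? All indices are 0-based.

l=0 r=16: |-19|<=|24| out[16]=576, r--
l=0 r=15: |-19|>|15| out[15]=361, l++
l=1 r=15: |-18|>|15| out[14]=324, l++
l=2 r=15: |-17|>|15| out[13]=289, l++

l=3, r=15, next write slot=12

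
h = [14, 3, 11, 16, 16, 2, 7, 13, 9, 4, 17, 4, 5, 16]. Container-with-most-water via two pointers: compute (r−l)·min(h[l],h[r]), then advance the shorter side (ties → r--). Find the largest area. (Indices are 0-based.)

max area = 182

l=0 r=13: min(14,16)*13=182 best=182 *, l++
l=1 r=13: min(3,16)*12=36 best=182, l++
l=2 r=13: min(11,16)*11=121 best=182, l++
l=3 r=13: min(16,16)*10=160 best=182, r--
l=3 r=12: min(16,5)*9=45 best=182, r--
l=3 r=11: min(16,4)*8=32 best=182, r--
l=3 r=10: min(16,17)*7=112 best=182, l++
l=4 r=10: min(16,17)*6=96 best=182, l++
l=5 r=10: min(2,17)*5=10 best=182, l++
l=6 r=10: min(7,17)*4=28 best=182, l++
l=7 r=10: min(13,17)*3=39 best=182, l++
l=8 r=10: min(9,17)*2=18 best=182, l++
l=9 r=10: min(4,17)*1=4 best=182, l++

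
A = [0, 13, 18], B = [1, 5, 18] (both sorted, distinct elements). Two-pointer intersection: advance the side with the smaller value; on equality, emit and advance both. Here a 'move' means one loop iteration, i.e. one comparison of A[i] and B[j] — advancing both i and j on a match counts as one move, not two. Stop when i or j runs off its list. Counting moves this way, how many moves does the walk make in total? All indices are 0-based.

[i=0,j=0] 0<1 → i++
[i=1,j=0] 13>1 → j++
[i=1,j=1] 13>5 → j++
[i=1,j=2] 13<18 → i++
[i=2,j=2] 18==18 emit → i++,j++

5 moves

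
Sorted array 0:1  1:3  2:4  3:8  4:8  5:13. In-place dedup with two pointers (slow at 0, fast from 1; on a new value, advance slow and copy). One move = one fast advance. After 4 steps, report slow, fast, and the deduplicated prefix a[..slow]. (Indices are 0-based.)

slow=3, fast=5, prefix=[1, 3, 4, 8]

slow=0 fast=1: a[fast]=3≠a[slow]=1 write a[1]=3, slow++,fast++
slow=1 fast=2: a[fast]=4≠a[slow]=3 write a[2]=4, slow++,fast++
slow=2 fast=3: a[fast]=8≠a[slow]=4 write a[3]=8, slow++,fast++
slow=3 fast=4: a[fast]=8=a[slow] dup, fast++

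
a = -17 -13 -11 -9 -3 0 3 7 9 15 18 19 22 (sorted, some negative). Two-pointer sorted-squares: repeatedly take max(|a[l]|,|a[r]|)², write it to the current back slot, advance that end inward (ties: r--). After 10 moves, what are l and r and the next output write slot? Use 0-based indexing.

[0,12] |-17|<=|22| out[12]=484 → r--
[0,11] |-17|<=|19| out[11]=361 → r--
[0,10] |-17|<=|18| out[10]=324 → r--
[0,9] |-17|>|15| out[9]=289 → l++
[1,9] |-13|<=|15| out[8]=225 → r--
[1,8] |-13|>|9| out[7]=169 → l++
[2,8] |-11|>|9| out[6]=121 → l++
[3,8] |-9|<=|9| out[5]=81 → r--
[3,7] |-9|>|7| out[4]=81 → l++
[4,7] |-3|<=|7| out[3]=49 → r--

l=4, r=6, next write slot=2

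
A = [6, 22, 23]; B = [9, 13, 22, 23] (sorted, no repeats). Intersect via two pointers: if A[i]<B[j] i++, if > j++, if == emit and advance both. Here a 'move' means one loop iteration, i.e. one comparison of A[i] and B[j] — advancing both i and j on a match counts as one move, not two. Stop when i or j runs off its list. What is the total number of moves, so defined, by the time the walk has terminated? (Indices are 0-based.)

[i=0,j=0] 6<9 → i++
[i=1,j=0] 22>9 → j++
[i=1,j=1] 22>13 → j++
[i=1,j=2] 22==22 emit → i++,j++
[i=2,j=3] 23==23 emit → i++,j++

5 moves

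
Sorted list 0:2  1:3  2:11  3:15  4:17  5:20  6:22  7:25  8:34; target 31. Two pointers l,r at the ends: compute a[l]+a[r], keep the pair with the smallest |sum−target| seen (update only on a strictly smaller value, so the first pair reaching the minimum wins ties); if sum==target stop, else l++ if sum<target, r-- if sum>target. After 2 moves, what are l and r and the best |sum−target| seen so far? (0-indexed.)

l=0 r=8: 2+34=36 d=5 *, r--
l=0 r=7: 2+25=27 d=4 *, l++

l=1, r=7, best |Δ|=4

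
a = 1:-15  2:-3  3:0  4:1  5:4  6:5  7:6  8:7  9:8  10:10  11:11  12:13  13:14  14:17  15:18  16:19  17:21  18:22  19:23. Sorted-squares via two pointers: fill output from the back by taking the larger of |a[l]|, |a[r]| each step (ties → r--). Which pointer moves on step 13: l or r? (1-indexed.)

[1,19] |-15|<=|23| out[19]=529 → r--
[1,18] |-15|<=|22| out[18]=484 → r--
[1,17] |-15|<=|21| out[17]=441 → r--
[1,16] |-15|<=|19| out[16]=361 → r--
[1,15] |-15|<=|18| out[15]=324 → r--
[1,14] |-15|<=|17| out[14]=289 → r--
[1,13] |-15|>|14| out[13]=225 → l++
[2,13] |-3|<=|14| out[12]=196 → r--
[2,12] |-3|<=|13| out[11]=169 → r--
[2,11] |-3|<=|11| out[10]=121 → r--
[2,10] |-3|<=|10| out[9]=100 → r--
[2,9] |-3|<=|8| out[8]=64 → r--
[2,8] |-3|<=|7| out[7]=49 → r--

r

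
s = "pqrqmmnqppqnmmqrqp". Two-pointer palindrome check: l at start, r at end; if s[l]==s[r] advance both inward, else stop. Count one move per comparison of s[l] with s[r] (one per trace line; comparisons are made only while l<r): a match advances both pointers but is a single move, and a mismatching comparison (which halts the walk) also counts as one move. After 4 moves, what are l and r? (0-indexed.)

l=4, r=13

[0,17] 'p'=='p' → l++,r--
[1,16] 'q'=='q' → l++,r--
[2,15] 'r'=='r' → l++,r--
[3,14] 'q'=='q' → l++,r--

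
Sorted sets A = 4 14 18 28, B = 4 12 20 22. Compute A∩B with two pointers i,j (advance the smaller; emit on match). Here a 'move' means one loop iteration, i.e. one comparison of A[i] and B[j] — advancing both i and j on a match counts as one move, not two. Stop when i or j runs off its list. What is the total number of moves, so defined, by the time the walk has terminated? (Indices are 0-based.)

6 moves

[i=0,j=0] 4==4 emit → i++,j++
[i=1,j=1] 14>12 → j++
[i=1,j=2] 14<20 → i++
[i=2,j=2] 18<20 → i++
[i=3,j=2] 28>20 → j++
[i=3,j=3] 28>22 → j++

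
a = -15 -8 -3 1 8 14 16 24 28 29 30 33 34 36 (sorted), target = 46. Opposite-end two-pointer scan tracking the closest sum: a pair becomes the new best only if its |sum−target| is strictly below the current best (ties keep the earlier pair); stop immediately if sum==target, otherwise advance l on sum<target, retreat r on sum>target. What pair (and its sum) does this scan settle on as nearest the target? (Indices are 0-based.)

pair (16, 30) with sum 46 (|Δ|=0)

l=0 r=13: -15+36=21 d=25 *, l++
l=1 r=13: -8+36=28 d=18 *, l++
l=2 r=13: -3+36=33 d=13 *, l++
l=3 r=13: 1+36=37 d=9 *, l++
l=4 r=13: 8+36=44 d=2 *, l++
l=5 r=13: 14+36=50 d=4, r--
l=5 r=12: 14+34=48 d=2, r--
l=5 r=11: 14+33=47 d=1 *, r--
l=5 r=10: 14+30=44 d=2, l++
l=6 r=10: 16+30=46 d=0 *, stop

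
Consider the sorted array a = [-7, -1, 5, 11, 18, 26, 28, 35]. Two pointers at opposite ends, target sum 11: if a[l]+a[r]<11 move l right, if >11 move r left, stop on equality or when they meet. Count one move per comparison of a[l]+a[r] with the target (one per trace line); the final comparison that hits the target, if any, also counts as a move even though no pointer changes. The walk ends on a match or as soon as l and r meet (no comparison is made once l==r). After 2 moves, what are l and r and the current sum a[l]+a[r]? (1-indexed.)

l=1 r=8: -7+35=28 >11, r--
l=1 r=7: -7+28=21 >11, r--

l=1, r=6, sum=19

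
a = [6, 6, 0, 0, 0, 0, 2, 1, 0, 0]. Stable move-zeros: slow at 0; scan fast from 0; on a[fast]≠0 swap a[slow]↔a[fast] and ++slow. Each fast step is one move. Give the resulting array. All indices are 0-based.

(s=0,f=0) a[fast]=6≠0 swap→a[0]=6 → slow++,fast++
(s=1,f=1) a[fast]=6≠0 swap→a[1]=6 → slow++,fast++
(s=2,f=2) a[fast]=0 → fast++
(s=2,f=3) a[fast]=0 → fast++
(s=2,f=4) a[fast]=0 → fast++
(s=2,f=5) a[fast]=0 → fast++
(s=2,f=6) a[fast]=2≠0 swap→a[2]=2 → slow++,fast++
(s=3,f=7) a[fast]=1≠0 swap→a[3]=1 → slow++,fast++
(s=4,f=8) a[fast]=0 → fast++
(s=4,f=9) a[fast]=0 → fast++

[6, 6, 2, 1, 0, 0, 0, 0, 0, 0]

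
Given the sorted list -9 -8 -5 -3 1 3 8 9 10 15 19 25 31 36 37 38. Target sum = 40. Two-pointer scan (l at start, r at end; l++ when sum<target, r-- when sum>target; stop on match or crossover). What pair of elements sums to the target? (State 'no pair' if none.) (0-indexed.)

l=0 r=15: -9+38=29 <40, l++
l=1 r=15: -8+38=30 <40, l++
l=2 r=15: -5+38=33 <40, l++
l=3 r=15: -3+38=35 <40, l++
l=4 r=15: 1+38=39 <40, l++
l=5 r=15: 3+38=41 >40, r--
l=5 r=14: 3+37=40, found

(3, 37)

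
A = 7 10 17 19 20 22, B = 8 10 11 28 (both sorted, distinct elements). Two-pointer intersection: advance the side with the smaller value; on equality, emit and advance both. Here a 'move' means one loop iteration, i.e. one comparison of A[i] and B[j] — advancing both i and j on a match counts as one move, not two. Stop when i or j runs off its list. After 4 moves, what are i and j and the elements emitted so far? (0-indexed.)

[i=0,j=0] 7<8 → i++
[i=1,j=0] 10>8 → j++
[i=1,j=1] 10==10 emit → i++,j++
[i=2,j=2] 17>11 → j++

i=2, j=3, emitted=[10]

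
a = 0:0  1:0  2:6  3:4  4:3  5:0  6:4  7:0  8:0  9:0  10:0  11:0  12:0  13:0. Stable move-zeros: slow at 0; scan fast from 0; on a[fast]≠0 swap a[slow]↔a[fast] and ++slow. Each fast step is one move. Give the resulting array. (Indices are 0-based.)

[6, 4, 3, 4, 0, 0, 0, 0, 0, 0, 0, 0, 0, 0]

(s=0,f=0) a[fast]=0 → fast++
(s=0,f=1) a[fast]=0 → fast++
(s=0,f=2) a[fast]=6≠0 swap→a[0]=6 → slow++,fast++
(s=1,f=3) a[fast]=4≠0 swap→a[1]=4 → slow++,fast++
(s=2,f=4) a[fast]=3≠0 swap→a[2]=3 → slow++,fast++
(s=3,f=5) a[fast]=0 → fast++
(s=3,f=6) a[fast]=4≠0 swap→a[3]=4 → slow++,fast++
(s=4,f=7) a[fast]=0 → fast++
(s=4,f=8) a[fast]=0 → fast++
(s=4,f=9) a[fast]=0 → fast++
(s=4,f=10) a[fast]=0 → fast++
(s=4,f=11) a[fast]=0 → fast++
(s=4,f=12) a[fast]=0 → fast++
(s=4,f=13) a[fast]=0 → fast++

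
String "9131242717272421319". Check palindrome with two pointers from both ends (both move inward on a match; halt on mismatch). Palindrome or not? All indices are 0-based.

l=0 r=18: '9'=='9', l++,r--
l=1 r=17: '1'=='1', l++,r--
l=2 r=16: '3'=='3', l++,r--
l=3 r=15: '1'=='1', l++,r--
l=4 r=14: '2'=='2', l++,r--
l=5 r=13: '4'=='4', l++,r--
l=6 r=12: '2'=='2', l++,r--
l=7 r=11: '7'=='7', l++,r--
l=8 r=10: '1'!='2', stop

not a palindrome (mismatch at 8,10)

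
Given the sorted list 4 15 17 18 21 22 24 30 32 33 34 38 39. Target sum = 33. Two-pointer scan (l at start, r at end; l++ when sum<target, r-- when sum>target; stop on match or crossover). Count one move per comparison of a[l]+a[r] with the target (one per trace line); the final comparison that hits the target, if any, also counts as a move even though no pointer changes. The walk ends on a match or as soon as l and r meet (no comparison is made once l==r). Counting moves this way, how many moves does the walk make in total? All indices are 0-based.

11 moves

[0,12] 4+39=43 >33 → r--
[0,11] 4+38=42 >33 → r--
[0,10] 4+34=38 >33 → r--
[0,9] 4+33=37 >33 → r--
[0,8] 4+32=36 >33 → r--
[0,7] 4+30=34 >33 → r--
[0,6] 4+24=28 <33 → l++
[1,6] 15+24=39 >33 → r--
[1,5] 15+22=37 >33 → r--
[1,4] 15+21=36 >33 → r--
[1,3] 15+18=33 → found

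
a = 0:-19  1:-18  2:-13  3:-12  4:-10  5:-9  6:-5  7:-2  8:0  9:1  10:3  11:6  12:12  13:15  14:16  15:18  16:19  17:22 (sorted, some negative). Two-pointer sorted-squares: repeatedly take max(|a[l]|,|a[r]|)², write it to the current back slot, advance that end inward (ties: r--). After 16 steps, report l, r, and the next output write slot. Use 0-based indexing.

l=8, r=9, next write slot=1

[0,17] |-19|<=|22| out[17]=484 → r--
[0,16] |-19|<=|19| out[16]=361 → r--
[0,15] |-19|>|18| out[15]=361 → l++
[1,15] |-18|<=|18| out[14]=324 → r--
[1,14] |-18|>|16| out[13]=324 → l++
[2,14] |-13|<=|16| out[12]=256 → r--
[2,13] |-13|<=|15| out[11]=225 → r--
[2,12] |-13|>|12| out[10]=169 → l++
[3,12] |-12|<=|12| out[9]=144 → r--
[3,11] |-12|>|6| out[8]=144 → l++
[4,11] |-10|>|6| out[7]=100 → l++
[5,11] |-9|>|6| out[6]=81 → l++
[6,11] |-5|<=|6| out[5]=36 → r--
[6,10] |-5|>|3| out[4]=25 → l++
[7,10] |-2|<=|3| out[3]=9 → r--
[7,9] |-2|>|1| out[2]=4 → l++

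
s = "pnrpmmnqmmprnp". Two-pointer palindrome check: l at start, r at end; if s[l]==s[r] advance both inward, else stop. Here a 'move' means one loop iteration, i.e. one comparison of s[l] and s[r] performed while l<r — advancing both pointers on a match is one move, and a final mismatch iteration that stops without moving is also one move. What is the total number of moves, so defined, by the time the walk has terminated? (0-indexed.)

[0,13] 'p'=='p' → l++,r--
[1,12] 'n'=='n' → l++,r--
[2,11] 'r'=='r' → l++,r--
[3,10] 'p'=='p' → l++,r--
[4,9] 'm'=='m' → l++,r--
[5,8] 'm'=='m' → l++,r--
[6,7] 'n'!='q' → stop

7 moves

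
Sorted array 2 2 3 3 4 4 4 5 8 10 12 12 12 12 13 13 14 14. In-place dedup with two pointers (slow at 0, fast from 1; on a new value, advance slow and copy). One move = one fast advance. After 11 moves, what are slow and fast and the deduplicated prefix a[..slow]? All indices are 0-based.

slow=0 fast=1: a[fast]=2=a[slow] dup, fast++
slow=0 fast=2: a[fast]=3≠a[slow]=2 write a[1]=3, slow++,fast++
slow=1 fast=3: a[fast]=3=a[slow] dup, fast++
slow=1 fast=4: a[fast]=4≠a[slow]=3 write a[2]=4, slow++,fast++
slow=2 fast=5: a[fast]=4=a[slow] dup, fast++
slow=2 fast=6: a[fast]=4=a[slow] dup, fast++
slow=2 fast=7: a[fast]=5≠a[slow]=4 write a[3]=5, slow++,fast++
slow=3 fast=8: a[fast]=8≠a[slow]=5 write a[4]=8, slow++,fast++
slow=4 fast=9: a[fast]=10≠a[slow]=8 write a[5]=10, slow++,fast++
slow=5 fast=10: a[fast]=12≠a[slow]=10 write a[6]=12, slow++,fast++
slow=6 fast=11: a[fast]=12=a[slow] dup, fast++

slow=6, fast=12, prefix=[2, 3, 4, 5, 8, 10, 12]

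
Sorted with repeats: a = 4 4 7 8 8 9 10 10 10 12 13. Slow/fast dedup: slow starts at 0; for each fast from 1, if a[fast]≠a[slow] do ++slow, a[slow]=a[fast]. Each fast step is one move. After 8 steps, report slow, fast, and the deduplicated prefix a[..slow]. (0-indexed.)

slow=4, fast=9, prefix=[4, 7, 8, 9, 10]

slow=0 fast=1: a[fast]=4=a[slow] dup, fast++
slow=0 fast=2: a[fast]=7≠a[slow]=4 write a[1]=7, slow++,fast++
slow=1 fast=3: a[fast]=8≠a[slow]=7 write a[2]=8, slow++,fast++
slow=2 fast=4: a[fast]=8=a[slow] dup, fast++
slow=2 fast=5: a[fast]=9≠a[slow]=8 write a[3]=9, slow++,fast++
slow=3 fast=6: a[fast]=10≠a[slow]=9 write a[4]=10, slow++,fast++
slow=4 fast=7: a[fast]=10=a[slow] dup, fast++
slow=4 fast=8: a[fast]=10=a[slow] dup, fast++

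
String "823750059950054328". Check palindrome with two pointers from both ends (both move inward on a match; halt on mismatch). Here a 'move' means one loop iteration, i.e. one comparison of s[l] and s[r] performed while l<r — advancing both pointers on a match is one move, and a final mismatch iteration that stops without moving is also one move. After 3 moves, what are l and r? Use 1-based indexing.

l=4, r=15

[1,18] '8'=='8' → l++,r--
[2,17] '2'=='2' → l++,r--
[3,16] '3'=='3' → l++,r--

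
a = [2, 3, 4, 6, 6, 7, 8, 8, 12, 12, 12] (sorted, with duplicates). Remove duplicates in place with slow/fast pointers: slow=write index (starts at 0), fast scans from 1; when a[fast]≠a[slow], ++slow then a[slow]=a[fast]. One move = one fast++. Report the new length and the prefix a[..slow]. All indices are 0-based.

length 7; prefix = [2, 3, 4, 6, 7, 8, 12]

(s=0,f=1) a[fast]=3≠a[slow]=2 write a[1]=3 → slow++,fast++
(s=1,f=2) a[fast]=4≠a[slow]=3 write a[2]=4 → slow++,fast++
(s=2,f=3) a[fast]=6≠a[slow]=4 write a[3]=6 → slow++,fast++
(s=3,f=4) a[fast]=6=a[slow] dup → fast++
(s=3,f=5) a[fast]=7≠a[slow]=6 write a[4]=7 → slow++,fast++
(s=4,f=6) a[fast]=8≠a[slow]=7 write a[5]=8 → slow++,fast++
(s=5,f=7) a[fast]=8=a[slow] dup → fast++
(s=5,f=8) a[fast]=12≠a[slow]=8 write a[6]=12 → slow++,fast++
(s=6,f=9) a[fast]=12=a[slow] dup → fast++
(s=6,f=10) a[fast]=12=a[slow] dup → fast++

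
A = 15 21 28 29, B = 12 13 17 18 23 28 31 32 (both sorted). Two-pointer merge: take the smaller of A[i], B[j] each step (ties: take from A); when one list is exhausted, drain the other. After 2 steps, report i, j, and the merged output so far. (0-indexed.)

[i=0,j=0] A[i]=15>B[j]=12 take 12 → j++
[i=0,j=1] A[i]=15>B[j]=13 take 13 → j++

i=0, j=2, merged so far=[12, 13]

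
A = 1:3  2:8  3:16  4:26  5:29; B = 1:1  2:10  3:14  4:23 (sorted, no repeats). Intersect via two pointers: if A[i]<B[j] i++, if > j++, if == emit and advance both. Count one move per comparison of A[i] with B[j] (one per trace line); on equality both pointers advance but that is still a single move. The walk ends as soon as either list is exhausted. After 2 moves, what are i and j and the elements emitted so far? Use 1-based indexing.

i=2, j=2, emitted=[]

i=1 j=1: 3>1, j++
i=1 j=2: 3<10, i++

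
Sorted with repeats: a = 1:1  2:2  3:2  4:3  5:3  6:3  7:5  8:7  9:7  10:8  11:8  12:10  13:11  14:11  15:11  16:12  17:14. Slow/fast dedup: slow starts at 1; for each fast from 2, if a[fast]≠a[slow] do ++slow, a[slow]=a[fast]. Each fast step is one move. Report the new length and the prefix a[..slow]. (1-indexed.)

length 10; prefix = [1, 2, 3, 5, 7, 8, 10, 11, 12, 14]

(s=1,f=2) a[fast]=2≠a[slow]=1 write a[2]=2 → slow++,fast++
(s=2,f=3) a[fast]=2=a[slow] dup → fast++
(s=2,f=4) a[fast]=3≠a[slow]=2 write a[3]=3 → slow++,fast++
(s=3,f=5) a[fast]=3=a[slow] dup → fast++
(s=3,f=6) a[fast]=3=a[slow] dup → fast++
(s=3,f=7) a[fast]=5≠a[slow]=3 write a[4]=5 → slow++,fast++
(s=4,f=8) a[fast]=7≠a[slow]=5 write a[5]=7 → slow++,fast++
(s=5,f=9) a[fast]=7=a[slow] dup → fast++
(s=5,f=10) a[fast]=8≠a[slow]=7 write a[6]=8 → slow++,fast++
(s=6,f=11) a[fast]=8=a[slow] dup → fast++
(s=6,f=12) a[fast]=10≠a[slow]=8 write a[7]=10 → slow++,fast++
(s=7,f=13) a[fast]=11≠a[slow]=10 write a[8]=11 → slow++,fast++
(s=8,f=14) a[fast]=11=a[slow] dup → fast++
(s=8,f=15) a[fast]=11=a[slow] dup → fast++
(s=8,f=16) a[fast]=12≠a[slow]=11 write a[9]=12 → slow++,fast++
(s=9,f=17) a[fast]=14≠a[slow]=12 write a[10]=14 → slow++,fast++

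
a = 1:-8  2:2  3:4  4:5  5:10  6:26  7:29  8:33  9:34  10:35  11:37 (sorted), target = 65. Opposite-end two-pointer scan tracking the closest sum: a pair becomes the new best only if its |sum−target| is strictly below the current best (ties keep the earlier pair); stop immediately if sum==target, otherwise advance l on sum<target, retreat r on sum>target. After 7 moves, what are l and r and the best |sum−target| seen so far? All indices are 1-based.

l=7, r=10, best |Δ|=1

[1,11] -8+37=29 d=36 * → l++
[2,11] 2+37=39 d=26 * → l++
[3,11] 4+37=41 d=24 * → l++
[4,11] 5+37=42 d=23 * → l++
[5,11] 10+37=47 d=18 * → l++
[6,11] 26+37=63 d=2 * → l++
[7,11] 29+37=66 d=1 * → r--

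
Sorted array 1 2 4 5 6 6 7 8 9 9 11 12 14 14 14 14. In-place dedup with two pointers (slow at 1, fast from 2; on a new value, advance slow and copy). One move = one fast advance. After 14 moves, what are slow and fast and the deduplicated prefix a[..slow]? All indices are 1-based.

slow=11, fast=16, prefix=[1, 2, 4, 5, 6, 7, 8, 9, 11, 12, 14]

slow=1 fast=2: a[fast]=2≠a[slow]=1 write a[2]=2, slow++,fast++
slow=2 fast=3: a[fast]=4≠a[slow]=2 write a[3]=4, slow++,fast++
slow=3 fast=4: a[fast]=5≠a[slow]=4 write a[4]=5, slow++,fast++
slow=4 fast=5: a[fast]=6≠a[slow]=5 write a[5]=6, slow++,fast++
slow=5 fast=6: a[fast]=6=a[slow] dup, fast++
slow=5 fast=7: a[fast]=7≠a[slow]=6 write a[6]=7, slow++,fast++
slow=6 fast=8: a[fast]=8≠a[slow]=7 write a[7]=8, slow++,fast++
slow=7 fast=9: a[fast]=9≠a[slow]=8 write a[8]=9, slow++,fast++
slow=8 fast=10: a[fast]=9=a[slow] dup, fast++
slow=8 fast=11: a[fast]=11≠a[slow]=9 write a[9]=11, slow++,fast++
slow=9 fast=12: a[fast]=12≠a[slow]=11 write a[10]=12, slow++,fast++
slow=10 fast=13: a[fast]=14≠a[slow]=12 write a[11]=14, slow++,fast++
slow=11 fast=14: a[fast]=14=a[slow] dup, fast++
slow=11 fast=15: a[fast]=14=a[slow] dup, fast++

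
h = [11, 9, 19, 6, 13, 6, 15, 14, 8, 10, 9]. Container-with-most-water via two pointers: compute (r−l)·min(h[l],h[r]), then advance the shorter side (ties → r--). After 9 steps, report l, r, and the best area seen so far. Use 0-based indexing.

l=2, r=3, best area=90

l=0 r=10: min(11,9)*10=90 best=90 *, r--
l=0 r=9: min(11,10)*9=90 best=90, r--
l=0 r=8: min(11,8)*8=64 best=90, r--
l=0 r=7: min(11,14)*7=77 best=90, l++
l=1 r=7: min(9,14)*6=54 best=90, l++
l=2 r=7: min(19,14)*5=70 best=90, r--
l=2 r=6: min(19,15)*4=60 best=90, r--
l=2 r=5: min(19,6)*3=18 best=90, r--
l=2 r=4: min(19,13)*2=26 best=90, r--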